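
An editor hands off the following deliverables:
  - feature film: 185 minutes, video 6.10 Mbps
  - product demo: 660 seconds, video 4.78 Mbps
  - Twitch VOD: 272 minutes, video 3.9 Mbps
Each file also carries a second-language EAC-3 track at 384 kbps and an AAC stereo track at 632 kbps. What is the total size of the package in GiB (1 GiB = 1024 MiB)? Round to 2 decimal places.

18.98 GiB

Audio total: 384 + 632 = 1016 kbps = 1.016 Mbps.
feature film: 7.116 Mbps × 11100 s = 78987.6 Mb
product demo: 5.796 Mbps × 660 s = 3825.4 Mb
Twitch VOD: 4.916 Mbps × 16320 s = 80229.1 Mb
Total: 163042.1 Mb = 20380.3 MB.
= 18.98 GiB.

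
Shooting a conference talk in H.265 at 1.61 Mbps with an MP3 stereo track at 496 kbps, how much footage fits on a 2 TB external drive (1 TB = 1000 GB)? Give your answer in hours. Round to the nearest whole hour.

Audio: 496 kbps = 0.496 Mbps.
Total bitrate: 1.61 + 0.496 = 2.106 Mbps.
Capacity: 2 TB = 16,000,000 Mb.
Recording time: 16,000,000 / 2.106 = 7,597,341 s ≈ 2,110 hours.

2110 hours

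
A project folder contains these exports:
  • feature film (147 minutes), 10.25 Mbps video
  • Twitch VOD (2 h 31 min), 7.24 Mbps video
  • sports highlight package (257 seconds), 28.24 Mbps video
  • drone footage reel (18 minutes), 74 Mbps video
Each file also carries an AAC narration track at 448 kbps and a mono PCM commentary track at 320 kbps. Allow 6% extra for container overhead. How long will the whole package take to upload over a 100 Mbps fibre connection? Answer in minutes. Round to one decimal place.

45.6 minutes

Audio total: 448 + 320 = 768 kbps = 0.768 Mbps.
feature film: 11.018 Mbps × 8820 s × 1.06 = 103009.5 Mb
Twitch VOD: 8.008 Mbps × 9060 s × 1.06 = 76905.6 Mb
sports highlight package: 29.008 Mbps × 257 s × 1.06 = 7902.4 Mb
drone footage reel: 74.768 Mbps × 1080 s × 1.06 = 85594.4 Mb
Total: 273411.9 Mb = 34176.5 MB.
At 100 Mbps: 273411.9 / 100 = 2734 s ≈ 45.6 minutes.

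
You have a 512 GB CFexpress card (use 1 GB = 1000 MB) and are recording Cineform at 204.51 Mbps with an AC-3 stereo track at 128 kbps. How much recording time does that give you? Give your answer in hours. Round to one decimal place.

5.6 hours

Audio: 128 kbps = 0.128 Mbps.
Total bitrate: 204.51 + 0.128 = 204.638 Mbps.
Capacity: 512 GB = 4,096,000 Mb.
Recording time: 4,096,000 / 204.638 = 20,016 s ≈ 5.56 hours.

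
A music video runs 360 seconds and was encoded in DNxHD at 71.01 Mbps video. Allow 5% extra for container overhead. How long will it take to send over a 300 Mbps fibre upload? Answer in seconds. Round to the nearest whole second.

89 seconds

File: 71.010 Mbps × 360 s = 25563.6 Mb.
With 5% container overhead: ×1.05. → 26841.8 Mb.
At 300 Mbps: 26841.8 / 300 = 89.5 s ≈ 89.5 seconds.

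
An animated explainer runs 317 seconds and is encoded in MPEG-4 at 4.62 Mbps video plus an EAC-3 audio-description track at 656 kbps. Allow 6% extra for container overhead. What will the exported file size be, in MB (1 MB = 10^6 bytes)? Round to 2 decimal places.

Audio: 656 kbps = 0.656 Mbps.
Total bitrate: 4.62 + 0.656 = 5.276 Mbps.
Stream data: 5.276 Mbps × 317 s = 1672.5 Mb.
With 6% container overhead: ×1.06.
1,773 Mb ÷ 8 = 221.6 MB → 221.6 MB.

221.61 MB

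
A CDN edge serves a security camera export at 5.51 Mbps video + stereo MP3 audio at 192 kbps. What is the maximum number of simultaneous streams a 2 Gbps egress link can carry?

Audio: 192 kbps = 0.192 Mbps.
Per-viewer media rate: 5.702 Mbps.
2 Gbps = 2,000 Mbps; 2,000 / 5.702 = 350.75 → 350 viewers.

350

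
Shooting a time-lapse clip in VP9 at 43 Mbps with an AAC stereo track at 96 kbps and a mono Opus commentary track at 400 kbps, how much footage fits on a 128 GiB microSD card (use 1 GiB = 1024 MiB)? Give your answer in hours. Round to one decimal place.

Audio total: 96 + 400 = 496 kbps = 0.496 Mbps.
Total bitrate: 43 + 0.496 = 43.496 Mbps.
Capacity: 128 GiB = 1,099,512 Mb.
Recording time: 1,099,512 / 43.496 = 25,278 s ≈ 7.02 hours.

7.0 hours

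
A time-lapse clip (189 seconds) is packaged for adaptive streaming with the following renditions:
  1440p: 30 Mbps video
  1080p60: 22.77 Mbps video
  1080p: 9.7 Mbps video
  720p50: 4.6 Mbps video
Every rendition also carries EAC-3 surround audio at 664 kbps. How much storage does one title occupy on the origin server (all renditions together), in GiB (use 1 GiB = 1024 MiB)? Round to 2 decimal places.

1.53 GiB

Audio: 664 kbps = 0.664 Mbps.
Sum of rendition bitrates: (30+0.664) + (22.77+0.664) + (9.7+0.664) + (4.6+0.664) = 69.726 Mbps.
× 189 s = 13,178 Mb = 1,647 MB = 1.534 GiB.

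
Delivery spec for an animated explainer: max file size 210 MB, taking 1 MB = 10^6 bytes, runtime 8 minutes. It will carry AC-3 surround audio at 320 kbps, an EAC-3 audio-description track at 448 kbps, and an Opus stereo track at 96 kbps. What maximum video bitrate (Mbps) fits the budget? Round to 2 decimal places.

Budget: 210 MB = 1680.0 Mb.
8 min = 480 s
Total bitrate budget: 1680.0 Mb / 480 s = 3.500 Mbps.
Audio total: 320 + 448 + 96 = 864 kbps = 0.864 Mbps.
Video: 3.500 − 0.864 = 2.636 Mbps.

2.64 Mbps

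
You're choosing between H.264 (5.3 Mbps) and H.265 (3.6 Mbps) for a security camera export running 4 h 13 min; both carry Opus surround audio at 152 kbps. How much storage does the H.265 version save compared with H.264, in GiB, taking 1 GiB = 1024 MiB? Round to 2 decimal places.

4 h 13 min = 253 min = 15180 s
Audio: 152 kbps = 0.152 Mbps.
H.264: 5.452 Mbps × 15180 s = 82761.4 Mb = 9.635 GiB.
H.265: 3.752 Mbps × 15180 s = 56955.4 Mb = 6.630 GiB.
Saving: 9.635 − 6.630 = 3.004 GiB.

3.00 GiB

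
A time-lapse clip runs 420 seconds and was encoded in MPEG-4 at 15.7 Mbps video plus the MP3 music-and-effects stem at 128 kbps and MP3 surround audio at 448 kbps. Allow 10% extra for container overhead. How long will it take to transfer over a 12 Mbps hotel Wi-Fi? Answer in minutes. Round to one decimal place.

Audio total: 128 + 448 = 576 kbps = 0.576 Mbps.
Total bitrate: 16.276 Mbps.
File: 16.276 Mbps × 420 s = 6835.9 Mb.
With 10% container overhead: ×1.10. → 7519.5 Mb.
At 12 Mbps: 7519.5 / 12 = 626.6 s ≈ 10.4 minutes.

10.4 minutes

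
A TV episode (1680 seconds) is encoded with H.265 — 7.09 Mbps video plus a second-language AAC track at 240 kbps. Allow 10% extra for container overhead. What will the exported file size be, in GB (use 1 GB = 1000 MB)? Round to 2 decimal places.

1.69 GB

Audio: 240 kbps = 0.240 Mbps.
Total bitrate: 7.09 + 0.240 = 7.330 Mbps.
Stream data: 7.330 Mbps × 1680 s = 12314.4 Mb.
With 10% container overhead: ×1.10.
13,546 Mb ÷ 8 = 1,693 MB → 1.693 GB.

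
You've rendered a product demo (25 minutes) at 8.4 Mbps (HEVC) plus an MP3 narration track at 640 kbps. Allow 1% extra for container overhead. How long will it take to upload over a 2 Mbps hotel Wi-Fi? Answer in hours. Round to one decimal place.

25 min = 1500 s
Audio: 640 kbps = 0.640 Mbps.
Total bitrate: 9.040 Mbps.
File: 9.040 Mbps × 1500 s = 13560.0 Mb.
With 1% container overhead: ×1.01. → 13695.6 Mb.
At 2 Mbps: 13695.6 / 2 = 6847.8 s ≈ 1.9 hours.

1.9 hours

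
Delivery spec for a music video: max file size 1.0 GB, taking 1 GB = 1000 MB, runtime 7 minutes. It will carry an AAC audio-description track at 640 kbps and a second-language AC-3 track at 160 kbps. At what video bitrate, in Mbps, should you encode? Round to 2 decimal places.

18.25 Mbps

Budget: 1.0 GB = 8000.0 Mb.
7 min = 420 s
Total bitrate budget: 8000.0 Mb / 420 s = 19.048 Mbps.
Audio total: 640 + 160 = 800 kbps = 0.800 Mbps.
Video: 19.048 − 0.800 = 18.248 Mbps.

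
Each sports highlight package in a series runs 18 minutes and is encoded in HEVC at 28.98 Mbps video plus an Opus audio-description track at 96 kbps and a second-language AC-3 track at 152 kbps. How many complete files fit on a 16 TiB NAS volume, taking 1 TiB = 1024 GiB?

18 min = 1080 s
Audio total: 96 + 152 = 248 kbps = 0.248 Mbps.
Total bitrate: 29.228 Mbps.
Per item: 29.228 Mbps × 1080 s = 31,566 Mb = 3,946 MB.
Capacity: 16 TiB = 140,737,488 Mb; 4458.48 items → 4458 complete.

4458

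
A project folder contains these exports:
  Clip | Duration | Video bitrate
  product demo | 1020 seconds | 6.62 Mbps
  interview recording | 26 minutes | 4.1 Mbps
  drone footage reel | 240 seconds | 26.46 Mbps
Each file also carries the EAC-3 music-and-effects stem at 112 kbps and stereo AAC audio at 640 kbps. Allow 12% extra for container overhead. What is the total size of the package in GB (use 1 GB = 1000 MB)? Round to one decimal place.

3.0 GB

Audio total: 112 + 640 = 752 kbps = 0.752 Mbps.
product demo: 7.372 Mbps × 1020 s × 1.12 = 8421.8 Mb
interview recording: 4.852 Mbps × 1560 s × 1.12 = 8477.4 Mb
drone footage reel: 27.212 Mbps × 240 s × 1.12 = 7314.6 Mb
Total: 24213.8 Mb = 3026.7 MB.
= 3.027 GB.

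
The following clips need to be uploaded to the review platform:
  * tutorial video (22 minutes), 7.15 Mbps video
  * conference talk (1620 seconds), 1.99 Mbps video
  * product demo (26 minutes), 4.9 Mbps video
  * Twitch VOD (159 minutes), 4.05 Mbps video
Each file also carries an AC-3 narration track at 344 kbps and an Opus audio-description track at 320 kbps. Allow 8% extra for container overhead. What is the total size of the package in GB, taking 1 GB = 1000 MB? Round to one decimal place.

Audio total: 344 + 320 = 664 kbps = 0.664 Mbps.
tutorial video: 7.814 Mbps × 1320 s × 1.08 = 11139.6 Mb
conference talk: 2.654 Mbps × 1620 s × 1.08 = 4643.4 Mb
product demo: 5.564 Mbps × 1560 s × 1.08 = 9374.2 Mb
Twitch VOD: 4.714 Mbps × 9540 s × 1.08 = 48569.3 Mb
Total: 73726.6 Mb = 9215.8 MB.
= 9.216 GB.

9.2 GB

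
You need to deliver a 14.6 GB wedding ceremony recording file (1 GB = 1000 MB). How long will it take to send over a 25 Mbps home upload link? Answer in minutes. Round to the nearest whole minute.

File: 14.6 GB = 116800.0 Mb.
At 25 Mbps: 116800.0 / 25 = 4672.0 s ≈ 77.9 minutes.

78 minutes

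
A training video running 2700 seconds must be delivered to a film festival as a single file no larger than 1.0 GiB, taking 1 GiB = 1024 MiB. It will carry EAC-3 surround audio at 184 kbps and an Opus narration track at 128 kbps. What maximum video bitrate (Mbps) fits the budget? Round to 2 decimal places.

2.87 Mbps

Budget: 1.0 GiB = 8589.9 Mb.
Total bitrate budget: 8589.9 Mb / 2700 s = 3.181 Mbps.
Audio total: 184 + 128 = 312 kbps = 0.312 Mbps.
Video: 3.181 − 0.312 = 2.869 Mbps.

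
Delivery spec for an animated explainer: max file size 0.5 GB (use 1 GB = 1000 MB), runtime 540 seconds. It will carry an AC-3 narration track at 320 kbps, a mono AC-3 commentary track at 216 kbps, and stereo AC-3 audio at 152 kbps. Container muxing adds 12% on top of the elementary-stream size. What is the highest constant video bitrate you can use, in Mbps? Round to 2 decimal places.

Budget: 0.5 GB = 4000.0 Mb.
Stream payload after overhead: 4000.0 / 1.12 = 3571.4 Mb.
Total bitrate budget: 3571.4 Mb / 540 s = 6.614 Mbps.
Audio total: 320 + 216 + 152 = 688 kbps = 0.688 Mbps.
Video: 6.614 − 0.688 = 5.926 Mbps.

5.93 Mbps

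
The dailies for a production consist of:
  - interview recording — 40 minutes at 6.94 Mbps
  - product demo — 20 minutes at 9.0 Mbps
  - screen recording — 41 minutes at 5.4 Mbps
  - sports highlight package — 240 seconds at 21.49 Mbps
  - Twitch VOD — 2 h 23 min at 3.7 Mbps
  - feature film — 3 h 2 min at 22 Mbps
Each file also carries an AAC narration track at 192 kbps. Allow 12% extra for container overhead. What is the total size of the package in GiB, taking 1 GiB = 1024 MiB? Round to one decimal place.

42.1 GiB

Audio: 192 kbps = 0.192 Mbps.
interview recording: 7.132 Mbps × 2400 s × 1.12 = 19170.8 Mb
product demo: 9.192 Mbps × 1200 s × 1.12 = 12354.0 Mb
screen recording: 5.592 Mbps × 2460 s × 1.12 = 15407.1 Mb
sports highlight package: 21.682 Mbps × 240 s × 1.12 = 5828.1 Mb
Twitch VOD: 3.892 Mbps × 8580 s × 1.12 = 37400.6 Mb
feature film: 22.192 Mbps × 10920 s × 1.12 = 271417.0 Mb
Total: 361577.7 Mb = 45197.2 MB.
= 42.09 GiB.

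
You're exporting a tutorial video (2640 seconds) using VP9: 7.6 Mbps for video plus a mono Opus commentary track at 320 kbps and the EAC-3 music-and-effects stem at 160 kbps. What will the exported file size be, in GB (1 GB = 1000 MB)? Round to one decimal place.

Audio total: 320 + 160 = 480 kbps = 0.480 Mbps.
Total bitrate: 7.6 + 0.480 = 8.080 Mbps.
Stream data: 8.080 Mbps × 2640 s = 21331.2 Mb.
21,331 Mb ÷ 8 = 2,666 MB → 2.666 GB.

2.7 GB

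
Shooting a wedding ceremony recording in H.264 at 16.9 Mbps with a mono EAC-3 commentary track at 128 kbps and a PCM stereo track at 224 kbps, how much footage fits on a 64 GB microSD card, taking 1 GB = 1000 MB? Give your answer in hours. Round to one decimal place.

Audio total: 128 + 224 = 352 kbps = 0.352 Mbps.
Total bitrate: 16.9 + 0.352 = 17.252 Mbps.
Capacity: 64 GB = 512,000 Mb.
Recording time: 512,000 / 17.252 = 29,678 s ≈ 8.24 hours.

8.2 hours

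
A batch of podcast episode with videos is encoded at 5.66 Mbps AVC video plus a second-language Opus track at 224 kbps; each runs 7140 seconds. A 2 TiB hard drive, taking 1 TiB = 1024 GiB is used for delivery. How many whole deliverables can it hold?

Audio: 224 kbps = 0.224 Mbps.
Total bitrate: 5.884 Mbps.
Per item: 5.884 Mbps × 7140 s = 42,012 Mb = 5,251 MB.
Capacity: 2 TiB = 17,592,186 Mb; 418.74 items → 418 complete.

418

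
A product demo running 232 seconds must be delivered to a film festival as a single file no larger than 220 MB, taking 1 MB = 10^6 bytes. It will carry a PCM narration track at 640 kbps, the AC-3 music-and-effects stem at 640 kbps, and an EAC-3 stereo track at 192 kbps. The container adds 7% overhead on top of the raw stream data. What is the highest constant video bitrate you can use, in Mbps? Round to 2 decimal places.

5.62 Mbps

Budget: 220 MB = 1760.0 Mb.
Stream payload after overhead: 1760.0 / 1.07 = 1644.9 Mb.
Total bitrate budget: 1644.9 Mb / 232 s = 7.090 Mbps.
Audio total: 640 + 640 + 192 = 1472 kbps = 1.472 Mbps.
Video: 7.090 − 1.472 = 5.618 Mbps.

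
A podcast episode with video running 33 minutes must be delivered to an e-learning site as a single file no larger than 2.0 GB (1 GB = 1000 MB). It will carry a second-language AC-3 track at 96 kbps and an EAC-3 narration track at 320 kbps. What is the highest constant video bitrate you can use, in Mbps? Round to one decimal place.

Budget: 2.0 GB = 16000.0 Mb.
33 min = 1980 s
Total bitrate budget: 16000.0 Mb / 1980 s = 8.081 Mbps.
Audio total: 96 + 320 = 416 kbps = 0.416 Mbps.
Video: 8.081 − 0.416 = 7.665 Mbps.

7.7 Mbps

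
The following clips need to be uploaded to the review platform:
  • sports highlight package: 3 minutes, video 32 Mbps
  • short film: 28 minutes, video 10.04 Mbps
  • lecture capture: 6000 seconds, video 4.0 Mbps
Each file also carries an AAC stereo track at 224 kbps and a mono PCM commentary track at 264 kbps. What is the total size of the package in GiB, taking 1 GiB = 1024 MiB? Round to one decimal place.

Audio total: 224 + 264 = 488 kbps = 0.488 Mbps.
sports highlight package: 32.488 Mbps × 180 s = 5847.8 Mb
short film: 10.528 Mbps × 1680 s = 17687.0 Mb
lecture capture: 4.488 Mbps × 6000 s = 26928.0 Mb
Total: 50462.9 Mb = 6307.9 MB.
= 5.875 GiB.

5.9 GiB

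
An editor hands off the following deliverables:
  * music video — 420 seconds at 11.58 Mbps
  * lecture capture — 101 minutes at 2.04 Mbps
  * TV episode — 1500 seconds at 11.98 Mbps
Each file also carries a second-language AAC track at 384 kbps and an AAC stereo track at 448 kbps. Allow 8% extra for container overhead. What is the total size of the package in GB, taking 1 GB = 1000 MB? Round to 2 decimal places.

5.65 GB

Audio total: 384 + 448 = 832 kbps = 0.832 Mbps.
music video: 12.412 Mbps × 420 s × 1.08 = 5630.1 Mb
lecture capture: 2.872 Mbps × 6060 s × 1.08 = 18796.7 Mb
TV episode: 12.812 Mbps × 1500 s × 1.08 = 20755.4 Mb
Total: 45182.2 Mb = 5647.8 MB.
= 5.648 GB.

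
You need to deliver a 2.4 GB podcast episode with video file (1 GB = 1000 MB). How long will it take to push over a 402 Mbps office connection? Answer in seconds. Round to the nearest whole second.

File: 2.4 GB = 19200.0 Mb.
At 402 Mbps: 19200.0 / 402 = 47.8 s ≈ 47.8 seconds.

48 seconds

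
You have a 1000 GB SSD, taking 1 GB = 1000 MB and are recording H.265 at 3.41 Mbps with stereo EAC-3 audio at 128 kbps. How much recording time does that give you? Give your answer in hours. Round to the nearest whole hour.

628 hours

Audio: 128 kbps = 0.128 Mbps.
Total bitrate: 3.41 + 0.128 = 3.538 Mbps.
Capacity: 1000 GB = 8,000,000 Mb.
Recording time: 8,000,000 / 3.538 = 2,261,164 s ≈ 628 hours.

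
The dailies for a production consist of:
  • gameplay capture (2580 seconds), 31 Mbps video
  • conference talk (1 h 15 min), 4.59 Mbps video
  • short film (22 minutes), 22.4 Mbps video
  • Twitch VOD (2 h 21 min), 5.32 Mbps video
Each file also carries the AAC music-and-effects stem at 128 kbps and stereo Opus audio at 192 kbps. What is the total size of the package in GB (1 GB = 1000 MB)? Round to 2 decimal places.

22.58 GB

Audio total: 128 + 192 = 320 kbps = 0.320 Mbps.
gameplay capture: 31.320 Mbps × 2580 s = 80805.6 Mb
conference talk: 4.910 Mbps × 4500 s = 22095.0 Mb
short film: 22.720 Mbps × 1320 s = 29990.4 Mb
Twitch VOD: 5.640 Mbps × 8460 s = 47714.4 Mb
Total: 180605.4 Mb = 22575.7 MB.
= 22.58 GB.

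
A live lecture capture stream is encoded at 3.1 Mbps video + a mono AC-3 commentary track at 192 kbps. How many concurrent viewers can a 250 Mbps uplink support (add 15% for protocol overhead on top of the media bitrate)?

66

Audio: 192 kbps = 0.192 Mbps.
Per-viewer media rate: 3.292 Mbps.
On the wire with 15% overhead: 3.786 Mbps.
250 Mbps = 250.0 Mbps; 250.0 / 3.786 = 66.04 → 66 viewers.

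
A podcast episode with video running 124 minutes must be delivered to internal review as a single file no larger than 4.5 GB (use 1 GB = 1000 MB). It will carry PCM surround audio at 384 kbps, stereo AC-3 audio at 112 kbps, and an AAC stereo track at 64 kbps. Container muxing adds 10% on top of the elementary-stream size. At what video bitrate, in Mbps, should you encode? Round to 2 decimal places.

Budget: 4.5 GB = 36000.0 Mb.
Stream payload after overhead: 36000.0 / 1.10 = 32727.3 Mb.
124 min = 7440 s
Total bitrate budget: 32727.3 Mb / 7440 s = 4.399 Mbps.
Audio total: 384 + 112 + 64 = 560 kbps = 0.560 Mbps.
Video: 4.399 − 0.560 = 3.839 Mbps.

3.84 Mbps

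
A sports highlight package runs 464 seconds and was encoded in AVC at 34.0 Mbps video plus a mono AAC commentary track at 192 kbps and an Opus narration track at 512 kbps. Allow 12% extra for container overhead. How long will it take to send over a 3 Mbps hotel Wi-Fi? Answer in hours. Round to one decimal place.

Audio total: 192 + 512 = 704 kbps = 0.704 Mbps.
Total bitrate: 34.704 Mbps.
File: 34.704 Mbps × 464 s = 16102.7 Mb.
With 12% container overhead: ×1.12. → 18035.0 Mb.
At 3 Mbps: 18035.0 / 3 = 6011.7 s ≈ 1.67 hours.

1.7 hours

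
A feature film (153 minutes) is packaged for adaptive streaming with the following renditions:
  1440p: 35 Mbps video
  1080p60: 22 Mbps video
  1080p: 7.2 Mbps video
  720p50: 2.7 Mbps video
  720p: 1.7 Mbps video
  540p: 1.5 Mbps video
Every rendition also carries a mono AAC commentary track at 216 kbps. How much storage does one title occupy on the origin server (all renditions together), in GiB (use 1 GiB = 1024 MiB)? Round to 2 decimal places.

76.30 GiB

153 min = 9180 s
Audio: 216 kbps = 0.216 Mbps.
Sum of rendition bitrates: (35+0.216) + (22+0.216) + (7.2+0.216) + (2.7+0.216) + (1.7+0.216) + (1.5+0.216) = 71.396 Mbps.
× 9180 s = 655,415 Mb = 81,927 MB = 76.30 GiB.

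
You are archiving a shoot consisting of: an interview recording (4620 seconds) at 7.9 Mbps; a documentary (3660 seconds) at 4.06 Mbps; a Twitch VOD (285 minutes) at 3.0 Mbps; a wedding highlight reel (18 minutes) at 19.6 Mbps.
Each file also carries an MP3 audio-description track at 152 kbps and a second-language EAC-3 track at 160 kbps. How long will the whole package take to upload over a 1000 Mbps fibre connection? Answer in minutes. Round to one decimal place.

2.2 minutes

Audio total: 152 + 160 = 312 kbps = 0.312 Mbps.
interview recording: 8.212 Mbps × 4620 s = 37939.4 Mb
documentary: 4.372 Mbps × 3660 s = 16001.5 Mb
Twitch VOD: 3.312 Mbps × 17100 s = 56635.2 Mb
wedding highlight reel: 19.912 Mbps × 1080 s = 21505.0 Mb
Total: 132081.1 Mb = 16510.1 MB.
At 1000 Mbps: 132081.1 / 1000 = 132 s ≈ 2.2 minutes.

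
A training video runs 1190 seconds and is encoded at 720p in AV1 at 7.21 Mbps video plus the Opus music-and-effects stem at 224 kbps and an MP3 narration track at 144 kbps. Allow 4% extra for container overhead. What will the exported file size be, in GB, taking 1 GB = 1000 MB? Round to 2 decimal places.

Audio total: 224 + 144 = 368 kbps = 0.368 Mbps.
Total bitrate: 7.21 + 0.368 = 7.578 Mbps.
Stream data: 7.578 Mbps × 1190 s = 9017.8 Mb.
With 4% container overhead: ×1.04.
9,379 Mb ÷ 8 = 1,172 MB → 1.172 GB.

1.17 GB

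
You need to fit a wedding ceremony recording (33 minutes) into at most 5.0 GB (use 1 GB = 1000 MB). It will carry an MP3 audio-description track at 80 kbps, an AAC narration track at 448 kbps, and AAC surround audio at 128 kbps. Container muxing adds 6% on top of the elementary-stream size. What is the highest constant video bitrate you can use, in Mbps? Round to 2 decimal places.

18.40 Mbps

Budget: 5.0 GB = 40000.0 Mb.
Stream payload after overhead: 40000.0 / 1.06 = 37735.8 Mb.
33 min = 1980 s
Total bitrate budget: 37735.8 Mb / 1980 s = 19.059 Mbps.
Audio total: 80 + 448 + 128 = 656 kbps = 0.656 Mbps.
Video: 19.059 − 0.656 = 18.403 Mbps.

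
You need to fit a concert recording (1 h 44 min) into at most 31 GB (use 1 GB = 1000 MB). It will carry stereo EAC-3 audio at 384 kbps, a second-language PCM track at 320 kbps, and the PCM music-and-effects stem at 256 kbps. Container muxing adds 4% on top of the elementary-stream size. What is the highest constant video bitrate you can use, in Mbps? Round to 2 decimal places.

37.25 Mbps

Budget: 31 GB = 248000.0 Mb.
Stream payload after overhead: 248000.0 / 1.04 = 238461.5 Mb.
1 h 44 min = 104 min = 6240 s
Total bitrate budget: 238461.5 Mb / 6240 s = 38.215 Mbps.
Audio total: 384 + 320 + 256 = 960 kbps = 0.960 Mbps.
Video: 38.215 − 0.960 = 37.255 Mbps.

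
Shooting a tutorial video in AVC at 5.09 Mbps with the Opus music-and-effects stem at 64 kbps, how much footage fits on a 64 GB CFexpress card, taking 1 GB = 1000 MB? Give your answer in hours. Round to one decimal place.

Audio: 64 kbps = 0.064 Mbps.
Total bitrate: 5.09 + 0.064 = 5.154 Mbps.
Capacity: 64 GB = 512,000 Mb.
Recording time: 512,000 / 5.154 = 99,340 s ≈ 27.6 hours.

27.6 hours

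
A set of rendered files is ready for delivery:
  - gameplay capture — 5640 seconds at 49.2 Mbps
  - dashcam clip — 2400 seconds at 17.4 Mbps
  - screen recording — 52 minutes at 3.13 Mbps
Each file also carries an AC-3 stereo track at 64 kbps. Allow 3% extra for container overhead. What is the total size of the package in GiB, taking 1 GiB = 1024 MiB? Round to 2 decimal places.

39.54 GiB

Audio: 64 kbps = 0.064 Mbps.
gameplay capture: 49.264 Mbps × 5640 s × 1.03 = 286184.4 Mb
dashcam clip: 17.464 Mbps × 2400 s × 1.03 = 43171.0 Mb
screen recording: 3.194 Mbps × 3120 s × 1.03 = 10264.2 Mb
Total: 339619.7 Mb = 42452.5 MB.
= 39.54 GiB.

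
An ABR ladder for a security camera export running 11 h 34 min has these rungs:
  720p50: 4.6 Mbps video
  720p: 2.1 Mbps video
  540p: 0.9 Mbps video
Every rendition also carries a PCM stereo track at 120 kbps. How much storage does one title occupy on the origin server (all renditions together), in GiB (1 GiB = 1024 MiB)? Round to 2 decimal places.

38.59 GiB

11 h 34 min = 694 min = 41640 s
Audio: 120 kbps = 0.120 Mbps.
Sum of rendition bitrates: (4.6+0.120) + (2.1+0.120) + (0.9+0.120) = 7.960 Mbps.
× 41640 s = 331,454 Mb = 41,432 MB = 38.59 GiB.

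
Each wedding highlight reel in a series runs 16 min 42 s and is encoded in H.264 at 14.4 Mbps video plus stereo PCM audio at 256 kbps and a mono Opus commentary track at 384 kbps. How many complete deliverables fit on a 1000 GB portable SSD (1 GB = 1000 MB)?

16 min 42 s = 1002 s
Audio total: 256 + 384 = 640 kbps = 0.640 Mbps.
Total bitrate: 15.040 Mbps.
Per item: 15.040 Mbps × 1002 s = 15,070 Mb = 1,884 MB.
Capacity: 1000 GB = 8,000,000 Mb; 530.85 items → 530 complete.

530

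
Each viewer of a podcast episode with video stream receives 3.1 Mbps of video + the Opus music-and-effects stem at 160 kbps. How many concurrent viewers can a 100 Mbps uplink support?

Audio: 160 kbps = 0.160 Mbps.
Per-viewer media rate: 3.260 Mbps.
100 Mbps = 100.0 Mbps; 100.0 / 3.260 = 30.67 → 30 viewers.

30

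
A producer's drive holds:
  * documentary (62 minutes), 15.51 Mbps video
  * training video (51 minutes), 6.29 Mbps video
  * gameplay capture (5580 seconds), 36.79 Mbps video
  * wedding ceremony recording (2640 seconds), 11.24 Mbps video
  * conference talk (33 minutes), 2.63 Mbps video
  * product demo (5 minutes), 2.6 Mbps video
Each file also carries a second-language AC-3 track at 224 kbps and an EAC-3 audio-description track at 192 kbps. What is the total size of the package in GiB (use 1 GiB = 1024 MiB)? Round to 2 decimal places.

Audio total: 224 + 192 = 416 kbps = 0.416 Mbps.
documentary: 15.926 Mbps × 3720 s = 59244.7 Mb
training video: 6.706 Mbps × 3060 s = 20520.4 Mb
gameplay capture: 37.206 Mbps × 5580 s = 207609.5 Mb
wedding ceremony recording: 11.656 Mbps × 2640 s = 30771.8 Mb
conference talk: 3.046 Mbps × 1980 s = 6031.1 Mb
product demo: 3.016 Mbps × 300 s = 904.8 Mb
Total: 325082.3 Mb = 40635.3 MB.
= 37.84 GiB.

37.84 GiB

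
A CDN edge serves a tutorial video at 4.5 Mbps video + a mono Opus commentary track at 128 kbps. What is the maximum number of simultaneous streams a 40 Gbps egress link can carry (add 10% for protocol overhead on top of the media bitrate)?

Audio: 128 kbps = 0.128 Mbps.
Per-viewer media rate: 4.628 Mbps.
On the wire with 10% overhead: 5.091 Mbps.
40 Gbps = 40,000 Mbps; 40,000 / 5.091 = 7857.31 → 7857 viewers.

7857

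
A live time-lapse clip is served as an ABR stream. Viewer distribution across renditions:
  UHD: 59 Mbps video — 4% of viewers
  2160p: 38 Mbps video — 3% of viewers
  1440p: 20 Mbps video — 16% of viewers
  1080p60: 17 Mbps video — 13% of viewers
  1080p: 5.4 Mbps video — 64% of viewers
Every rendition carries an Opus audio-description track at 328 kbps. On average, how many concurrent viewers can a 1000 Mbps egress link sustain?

Audio: 328 kbps = 0.328 Mbps.
Average per-viewer bitrate: 0.04×59.328 + 0.03×38.328 + 0.16×20.328 + 0.13×17.328 + 0.64×5.728 = 12.694 Mbps.
1000 Mbps = 1,000 Mbps; 1,000 / 12.694 = 78.78 → 78.

78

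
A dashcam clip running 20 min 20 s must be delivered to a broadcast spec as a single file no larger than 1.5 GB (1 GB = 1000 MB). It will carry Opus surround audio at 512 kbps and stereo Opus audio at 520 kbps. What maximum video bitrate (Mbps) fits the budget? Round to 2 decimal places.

Budget: 1.5 GB = 12000.0 Mb.
20 min 20 s = 1220 s
Total bitrate budget: 12000.0 Mb / 1220 s = 9.836 Mbps.
Audio total: 512 + 520 = 1032 kbps = 1.032 Mbps.
Video: 9.836 − 1.032 = 8.804 Mbps.

8.80 Mbps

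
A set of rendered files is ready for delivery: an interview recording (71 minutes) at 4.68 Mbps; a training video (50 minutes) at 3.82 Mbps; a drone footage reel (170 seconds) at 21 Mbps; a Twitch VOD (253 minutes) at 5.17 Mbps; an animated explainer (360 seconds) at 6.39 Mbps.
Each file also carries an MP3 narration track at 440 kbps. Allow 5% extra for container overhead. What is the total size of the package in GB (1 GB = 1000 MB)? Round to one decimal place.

16.5 GB

Audio: 440 kbps = 0.440 Mbps.
interview recording: 5.120 Mbps × 4260 s × 1.05 = 22901.8 Mb
training video: 4.260 Mbps × 3000 s × 1.05 = 13419.0 Mb
drone footage reel: 21.440 Mbps × 170 s × 1.05 = 3827.0 Mb
Twitch VOD: 5.610 Mbps × 15180 s × 1.05 = 89417.8 Mb
animated explainer: 6.830 Mbps × 360 s × 1.05 = 2581.7 Mb
Total: 132147.3 Mb = 16518.4 MB.
= 16.52 GB.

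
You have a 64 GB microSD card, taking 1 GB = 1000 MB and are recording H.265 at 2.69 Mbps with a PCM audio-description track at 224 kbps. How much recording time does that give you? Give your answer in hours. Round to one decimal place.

48.8 hours

Audio: 224 kbps = 0.224 Mbps.
Total bitrate: 2.69 + 0.224 = 2.914 Mbps.
Capacity: 64 GB = 512,000 Mb.
Recording time: 512,000 / 2.914 = 175,704 s ≈ 48.8 hours.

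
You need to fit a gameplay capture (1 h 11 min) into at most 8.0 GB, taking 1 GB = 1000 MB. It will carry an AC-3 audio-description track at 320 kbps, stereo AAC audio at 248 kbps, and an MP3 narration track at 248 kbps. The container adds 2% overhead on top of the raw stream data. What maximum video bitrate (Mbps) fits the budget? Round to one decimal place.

Budget: 8.0 GB = 64000.0 Mb.
Stream payload after overhead: 64000.0 / 1.02 = 62745.1 Mb.
1 h 11 min = 71 min = 4260 s
Total bitrate budget: 62745.1 Mb / 4260 s = 14.729 Mbps.
Audio total: 320 + 248 + 248 = 816 kbps = 0.816 Mbps.
Video: 14.729 − 0.816 = 13.913 Mbps.

13.9 Mbps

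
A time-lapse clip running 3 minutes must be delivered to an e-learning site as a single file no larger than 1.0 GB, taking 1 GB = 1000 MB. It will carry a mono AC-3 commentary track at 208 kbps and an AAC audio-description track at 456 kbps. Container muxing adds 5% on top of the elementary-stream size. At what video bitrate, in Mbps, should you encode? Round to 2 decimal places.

41.66 Mbps

Budget: 1.0 GB = 8000.0 Mb.
Stream payload after overhead: 8000.0 / 1.05 = 7619.0 Mb.
3 min = 180 s
Total bitrate budget: 7619.0 Mb / 180 s = 42.328 Mbps.
Audio total: 208 + 456 = 664 kbps = 0.664 Mbps.
Video: 42.328 − 0.664 = 41.664 Mbps.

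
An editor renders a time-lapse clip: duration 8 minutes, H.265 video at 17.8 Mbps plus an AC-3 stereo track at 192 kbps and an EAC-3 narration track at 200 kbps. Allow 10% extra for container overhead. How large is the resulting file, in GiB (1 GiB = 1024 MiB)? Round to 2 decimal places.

8 min = 480 s
Audio total: 192 + 200 = 392 kbps = 0.392 Mbps.
Total bitrate: 17.8 + 0.392 = 18.192 Mbps.
Stream data: 18.192 Mbps × 480 s = 8732.2 Mb.
With 10% container overhead: ×1.10.
9,605 Mb = 1,200,672,000 bytes ÷ 1,073,741,824 = 1.118 GiB.

1.12 GiB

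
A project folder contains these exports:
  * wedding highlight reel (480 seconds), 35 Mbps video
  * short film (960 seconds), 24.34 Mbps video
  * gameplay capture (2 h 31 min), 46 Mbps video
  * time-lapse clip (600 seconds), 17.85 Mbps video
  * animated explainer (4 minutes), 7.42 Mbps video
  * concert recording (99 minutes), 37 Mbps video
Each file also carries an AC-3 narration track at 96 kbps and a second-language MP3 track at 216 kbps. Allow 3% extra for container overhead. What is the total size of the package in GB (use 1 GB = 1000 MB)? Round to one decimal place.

Audio total: 96 + 216 = 312 kbps = 0.312 Mbps.
wedding highlight reel: 35.312 Mbps × 480 s × 1.03 = 17458.3 Mb
short film: 24.652 Mbps × 960 s × 1.03 = 24375.9 Mb
gameplay capture: 46.312 Mbps × 9060 s × 1.03 = 432174.3 Mb
time-lapse clip: 18.162 Mbps × 600 s × 1.03 = 11224.1 Mb
animated explainer: 7.732 Mbps × 240 s × 1.03 = 1911.4 Mb
concert recording: 37.312 Mbps × 5940 s × 1.03 = 228282.3 Mb
Total: 715426.2 Mb = 89428.3 MB.
= 89.43 GB.

89.4 GB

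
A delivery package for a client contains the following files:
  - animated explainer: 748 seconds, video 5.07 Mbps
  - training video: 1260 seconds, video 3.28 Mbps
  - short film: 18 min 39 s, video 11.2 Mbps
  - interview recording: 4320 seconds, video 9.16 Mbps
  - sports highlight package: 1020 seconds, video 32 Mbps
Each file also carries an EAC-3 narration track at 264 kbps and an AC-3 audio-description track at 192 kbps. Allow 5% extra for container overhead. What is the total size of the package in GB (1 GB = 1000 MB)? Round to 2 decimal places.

12.67 GB

Audio total: 264 + 192 = 456 kbps = 0.456 Mbps.
animated explainer: 5.526 Mbps × 748 s × 1.05 = 4340.1 Mb
training video: 3.736 Mbps × 1260 s × 1.05 = 4942.7 Mb
short film: 11.656 Mbps × 1119 s × 1.05 = 13695.2 Mb
interview recording: 9.616 Mbps × 4320 s × 1.05 = 43618.2 Mb
sports highlight package: 32.456 Mbps × 1020 s × 1.05 = 34760.4 Mb
Total: 101356.6 Mb = 12669.6 MB.
= 12.67 GB.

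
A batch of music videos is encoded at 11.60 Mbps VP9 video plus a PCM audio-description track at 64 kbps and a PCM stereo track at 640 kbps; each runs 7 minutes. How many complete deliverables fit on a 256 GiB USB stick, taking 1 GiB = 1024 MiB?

7 min = 420 s
Audio total: 64 + 640 = 704 kbps = 0.704 Mbps.
Total bitrate: 12.304 Mbps.
Per item: 12.304 Mbps × 420 s = 5,168 Mb = 646.0 MB.
Capacity: 256 GiB = 2,199,023 Mb; 425.53 items → 425 complete.

425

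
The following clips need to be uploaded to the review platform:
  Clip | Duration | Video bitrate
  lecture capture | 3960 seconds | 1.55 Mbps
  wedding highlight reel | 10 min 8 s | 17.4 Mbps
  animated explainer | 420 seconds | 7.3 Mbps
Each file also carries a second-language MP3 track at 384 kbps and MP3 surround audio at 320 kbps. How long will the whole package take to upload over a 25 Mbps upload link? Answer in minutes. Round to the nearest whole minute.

16 minutes

Audio total: 384 + 320 = 704 kbps = 0.704 Mbps.
lecture capture: 2.254 Mbps × 3960 s = 8925.8 Mb
wedding highlight reel: 18.104 Mbps × 608 s = 11007.2 Mb
animated explainer: 8.004 Mbps × 420 s = 3361.7 Mb
Total: 23294.8 Mb = 2911.8 MB.
At 25 Mbps: 23294.8 / 25 = 932 s ≈ 15.5 minutes.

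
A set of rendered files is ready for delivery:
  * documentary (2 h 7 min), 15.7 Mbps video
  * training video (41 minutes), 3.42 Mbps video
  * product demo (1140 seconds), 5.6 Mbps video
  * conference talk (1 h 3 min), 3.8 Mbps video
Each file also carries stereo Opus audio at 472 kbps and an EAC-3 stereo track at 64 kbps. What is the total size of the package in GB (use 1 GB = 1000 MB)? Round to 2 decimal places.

Audio total: 472 + 64 = 536 kbps = 0.536 Mbps.
documentary: 16.236 Mbps × 7620 s = 123718.3 Mb
training video: 3.956 Mbps × 2460 s = 9731.8 Mb
product demo: 6.136 Mbps × 1140 s = 6995.0 Mb
conference talk: 4.336 Mbps × 3780 s = 16390.1 Mb
Total: 156835.2 Mb = 19604.4 MB.
= 19.60 GB.

19.60 GB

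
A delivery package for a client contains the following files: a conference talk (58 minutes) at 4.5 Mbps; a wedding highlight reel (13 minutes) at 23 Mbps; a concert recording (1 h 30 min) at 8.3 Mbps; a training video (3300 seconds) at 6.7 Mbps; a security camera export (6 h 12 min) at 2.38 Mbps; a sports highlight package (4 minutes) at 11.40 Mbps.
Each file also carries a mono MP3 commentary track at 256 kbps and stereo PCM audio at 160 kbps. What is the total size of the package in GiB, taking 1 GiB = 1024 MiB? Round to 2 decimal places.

19.93 GiB

Audio total: 256 + 160 = 416 kbps = 0.416 Mbps.
conference talk: 4.916 Mbps × 3480 s = 17107.7 Mb
wedding highlight reel: 23.416 Mbps × 780 s = 18264.5 Mb
concert recording: 8.716 Mbps × 5400 s = 47066.4 Mb
training video: 7.116 Mbps × 3300 s = 23482.8 Mb
security camera export: 2.796 Mbps × 22320 s = 62406.7 Mb
sports highlight package: 11.816 Mbps × 240 s = 2835.8 Mb
Total: 171163.9 Mb = 21395.5 MB.
= 19.93 GiB.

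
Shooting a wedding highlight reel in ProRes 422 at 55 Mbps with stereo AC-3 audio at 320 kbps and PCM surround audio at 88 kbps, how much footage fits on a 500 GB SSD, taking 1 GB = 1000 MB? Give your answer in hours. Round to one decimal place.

Audio total: 320 + 88 = 408 kbps = 0.408 Mbps.
Total bitrate: 55 + 0.408 = 55.408 Mbps.
Capacity: 500 GB = 4,000,000 Mb.
Recording time: 4,000,000 / 55.408 = 72,192 s ≈ 20.1 hours.

20.1 hours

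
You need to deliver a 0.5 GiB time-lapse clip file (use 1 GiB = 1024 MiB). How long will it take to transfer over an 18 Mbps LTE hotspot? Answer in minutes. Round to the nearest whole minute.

File: 0.5 GiB = 4295.0 Mb.
At 18 Mbps: 4295.0 / 18 = 238.6 s ≈ 3.98 minutes.

4 minutes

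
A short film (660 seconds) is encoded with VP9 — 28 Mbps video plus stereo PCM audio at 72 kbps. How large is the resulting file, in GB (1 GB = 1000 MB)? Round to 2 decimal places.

2.32 GB

Audio: 72 kbps = 0.072 Mbps.
Total bitrate: 28 + 0.072 = 28.072 Mbps.
Stream data: 28.072 Mbps × 660 s = 18527.5 Mb.
18,528 Mb ÷ 8 = 2,316 MB → 2.316 GB.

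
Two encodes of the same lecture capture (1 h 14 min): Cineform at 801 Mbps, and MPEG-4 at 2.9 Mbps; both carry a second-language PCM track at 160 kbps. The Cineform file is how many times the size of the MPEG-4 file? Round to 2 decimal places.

1 h 14 min = 74 min = 4440 s
Audio: 160 kbps = 0.160 Mbps.
Cineform: 801.160 Mbps × 4440 s = 3557150.4 Mb = 444.644 GB.
MPEG-4: 3.060 Mbps × 4440 s = 13586.4 Mb = 1.698 GB.
Ratio: 444.644 / 1.698 = 261.817.

261.82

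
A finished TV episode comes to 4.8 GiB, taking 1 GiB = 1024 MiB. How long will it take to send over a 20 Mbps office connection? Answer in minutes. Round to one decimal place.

34.4 minutes

File: 4.8 GiB = 41231.7 Mb.
At 20 Mbps: 41231.7 / 20 = 2061.6 s ≈ 34.4 minutes.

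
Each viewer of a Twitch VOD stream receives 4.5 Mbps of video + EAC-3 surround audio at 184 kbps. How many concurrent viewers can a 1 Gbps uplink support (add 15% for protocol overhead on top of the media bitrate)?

185

Audio: 184 kbps = 0.184 Mbps.
Per-viewer media rate: 4.684 Mbps.
On the wire with 15% overhead: 5.387 Mbps.
1 Gbps = 1,000 Mbps; 1,000 / 5.387 = 185.65 → 185 viewers.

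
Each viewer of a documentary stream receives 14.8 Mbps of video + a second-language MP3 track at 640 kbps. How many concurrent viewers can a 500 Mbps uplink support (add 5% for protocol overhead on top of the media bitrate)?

Audio: 640 kbps = 0.640 Mbps.
Per-viewer media rate: 15.440 Mbps.
On the wire with 5% overhead: 16.212 Mbps.
500 Mbps = 500.0 Mbps; 500.0 / 16.212 = 30.84 → 30 viewers.

30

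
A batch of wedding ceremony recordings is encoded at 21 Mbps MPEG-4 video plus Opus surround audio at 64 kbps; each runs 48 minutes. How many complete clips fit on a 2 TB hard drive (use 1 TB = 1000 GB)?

263

48 min = 2880 s
Audio: 64 kbps = 0.064 Mbps.
Total bitrate: 21.064 Mbps.
Per item: 21.064 Mbps × 2880 s = 60,664 Mb = 7,583 MB.
Capacity: 2 TB = 16,000,000 Mb; 263.75 items → 263 complete.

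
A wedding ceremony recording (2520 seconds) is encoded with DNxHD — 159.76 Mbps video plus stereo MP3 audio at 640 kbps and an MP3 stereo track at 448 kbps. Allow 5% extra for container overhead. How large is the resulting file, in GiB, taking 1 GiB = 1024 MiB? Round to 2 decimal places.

49.55 GiB

Audio total: 640 + 448 = 1088 kbps = 1.088 Mbps.
Total bitrate: 159.76 + 1.088 = 160.848 Mbps.
Stream data: 160.848 Mbps × 2520 s = 405337.0 Mb.
With 5% container overhead: ×1.05.
425,604 Mb = 53,200,476,000 bytes ÷ 1,073,741,824 = 49.55 GiB.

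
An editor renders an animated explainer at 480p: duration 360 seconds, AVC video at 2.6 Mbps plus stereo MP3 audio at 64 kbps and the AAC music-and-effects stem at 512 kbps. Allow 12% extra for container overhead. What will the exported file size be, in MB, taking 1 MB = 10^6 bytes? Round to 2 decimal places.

Audio total: 64 + 512 = 576 kbps = 0.576 Mbps.
Total bitrate: 2.6 + 0.576 = 3.176 Mbps.
Stream data: 3.176 Mbps × 360 s = 1143.4 Mb.
With 12% container overhead: ×1.12.
1,281 Mb ÷ 8 = 160.1 MB → 160.1 MB.

160.07 MB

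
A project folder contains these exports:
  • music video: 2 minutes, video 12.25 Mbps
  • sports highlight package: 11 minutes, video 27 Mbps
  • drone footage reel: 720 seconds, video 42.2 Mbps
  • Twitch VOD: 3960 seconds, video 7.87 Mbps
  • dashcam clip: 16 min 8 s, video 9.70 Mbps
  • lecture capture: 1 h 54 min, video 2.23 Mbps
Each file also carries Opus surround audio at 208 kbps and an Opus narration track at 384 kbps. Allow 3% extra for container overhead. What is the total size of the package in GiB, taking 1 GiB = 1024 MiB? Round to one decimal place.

13.6 GiB

Audio total: 208 + 384 = 592 kbps = 0.592 Mbps.
music video: 12.842 Mbps × 120 s × 1.03 = 1587.3 Mb
sports highlight package: 27.592 Mbps × 660 s × 1.03 = 18757.0 Mb
drone footage reel: 42.792 Mbps × 720 s × 1.03 = 31734.5 Mb
Twitch VOD: 8.462 Mbps × 3960 s × 1.03 = 34514.8 Mb
dashcam clip: 10.292 Mbps × 968 s × 1.03 = 10261.5 Mb
lecture capture: 2.822 Mbps × 6840 s × 1.03 = 19881.6 Mb
Total: 116736.8 Mb = 14592.1 MB.
= 13.59 GiB.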